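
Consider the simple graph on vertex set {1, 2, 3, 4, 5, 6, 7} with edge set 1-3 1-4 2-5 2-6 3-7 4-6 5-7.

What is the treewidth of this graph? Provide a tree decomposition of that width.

Treewidth 2.
Bags: B1 = {2, 5, 6}  B2 = {4, 5, 6}  B3 = {1, 4, 5}  B4 = {1, 3, 5}  B5 = {3, 5, 7}
Tree: B1–B2, B2–B3, B3–B4, B4–B5

The largest bag has 3 vertices, giving width 2; this decomposition certifies tw(G) ≤ 2. Since 5–2–6–4–1–3–7–5 is a cycle in G, G is not acyclic. Forests are exactly the graphs of treewidth ≤ 1, so tw(G) ≥ 2. Hence tw(G) = 2 exactly.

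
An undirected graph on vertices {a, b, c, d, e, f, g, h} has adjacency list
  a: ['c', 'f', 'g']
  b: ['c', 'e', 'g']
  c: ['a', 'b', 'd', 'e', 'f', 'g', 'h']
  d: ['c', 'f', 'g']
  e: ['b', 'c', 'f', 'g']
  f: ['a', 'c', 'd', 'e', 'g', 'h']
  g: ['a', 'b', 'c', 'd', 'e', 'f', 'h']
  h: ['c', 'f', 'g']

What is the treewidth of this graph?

3

A width-3 tree decomposition is:
Bags: B1 = {c, d, f, g}  B2 = {c, e, f, g}  B3 = {c, f, g, h}  B4 = {b, c, e, g}  B5 = {a, c, f, g}
Tree: B1–B2, B1–B3, B2–B4, B2–B5
The largest bag has 4 vertices, giving width 3; this decomposition certifies tw(G) ≤ 3. For the lower bound, the 4 vertices {c, d, f, g} are pairwise adjacent, and any tree decomposition puts a clique entirely inside one bag — forcing width ≥ 3. Hence tw(G) = 3 exactly.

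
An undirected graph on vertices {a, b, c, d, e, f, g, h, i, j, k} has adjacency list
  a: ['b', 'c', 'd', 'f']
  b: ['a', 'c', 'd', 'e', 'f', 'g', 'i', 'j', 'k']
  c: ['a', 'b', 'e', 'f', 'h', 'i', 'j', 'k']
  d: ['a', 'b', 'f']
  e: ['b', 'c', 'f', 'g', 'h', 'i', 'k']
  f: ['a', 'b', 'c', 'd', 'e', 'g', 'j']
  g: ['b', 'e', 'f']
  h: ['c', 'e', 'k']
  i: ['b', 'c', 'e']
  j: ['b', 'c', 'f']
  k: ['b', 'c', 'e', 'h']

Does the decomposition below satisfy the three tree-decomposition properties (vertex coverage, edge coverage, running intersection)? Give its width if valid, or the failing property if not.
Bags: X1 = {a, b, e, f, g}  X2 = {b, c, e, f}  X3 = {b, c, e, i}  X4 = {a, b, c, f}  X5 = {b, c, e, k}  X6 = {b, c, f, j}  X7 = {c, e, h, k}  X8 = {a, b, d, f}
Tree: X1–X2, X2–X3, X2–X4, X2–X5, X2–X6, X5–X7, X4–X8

No — bags containing vertex a are not connected in the tree.

A tree decomposition must satisfy three properties: every vertex lies in some bag; for every edge, both endpoints lie together in some bag; and for every vertex, the bags containing it form a connected subtree. Here bags containing vertex a are not connected in the tree, so the decomposition is invalid.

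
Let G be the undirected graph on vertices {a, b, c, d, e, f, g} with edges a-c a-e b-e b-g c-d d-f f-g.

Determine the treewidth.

2

A width-2 tree decomposition is:
Bags: B1 = {c, d, f}  B2 = {a, c, f}  B3 = {a, e, f}  B4 = {b, e, f}  B5 = {b, f, g}
Tree: B1–B2, B2–B3, B3–B4, B4–B5
Every bag has size at most 3, so the width is 3 − 1 = 2 and tw(G) ≤ 2. Since f–d–c–a–e–b–g–f is a cycle in G, G is not acyclic. Forests are exactly the graphs of treewidth ≤ 1, so tw(G) ≥ 2. Therefore the treewidth is 2.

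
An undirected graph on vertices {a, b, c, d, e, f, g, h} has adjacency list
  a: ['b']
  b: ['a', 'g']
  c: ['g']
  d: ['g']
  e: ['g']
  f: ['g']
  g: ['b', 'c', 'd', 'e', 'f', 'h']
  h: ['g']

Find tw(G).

A width-1 tree decomposition is:
Bags: B1 = {d, g}  B2 = {c, g}  B3 = {b, g}  B4 = {e, g}  B5 = {f, g}  B6 = {g, h}  B7 = {a, b}
Tree: B1–B2, B2–B3, B2–B4, B3–B5, B1–B6, B3–B7
Each bag holds 2 vertices, so the decomposition has width 1, which upper-bounds the treewidth. Since G has at least one edge (e.g. g–d), it is not an edgeless graph, so tw(G) ≥ 1. Hence tw(G) = 1 exactly.

1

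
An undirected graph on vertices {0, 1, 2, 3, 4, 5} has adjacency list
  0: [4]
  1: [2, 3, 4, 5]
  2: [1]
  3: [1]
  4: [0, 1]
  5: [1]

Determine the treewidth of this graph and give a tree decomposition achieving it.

Every bag has size at most 2, so the width is 2 − 1 = 1 and tw(G) ≤ 1. Since G has at least one edge (e.g. 5–1), it is not an edgeless graph, so tw(G) ≥ 1. Therefore the treewidth is 1.

Treewidth 1.
One optimal decomposition is:
Bags: B1 = {1, 5}  B2 = {1, 4}  B3 = {1, 3}  B4 = {0, 4}  B5 = {1, 2}
Tree: B1–B2, B1–B3, B2–B4, B3–B5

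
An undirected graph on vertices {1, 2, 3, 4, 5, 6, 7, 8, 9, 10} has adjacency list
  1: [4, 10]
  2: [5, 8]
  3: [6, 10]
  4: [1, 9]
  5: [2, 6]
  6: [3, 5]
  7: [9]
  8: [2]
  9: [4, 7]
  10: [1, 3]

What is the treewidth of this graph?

1

A width-1 tree decomposition is:
Bags: B1 = {2, 8}  B2 = {2, 5}  B3 = {5, 6}  B4 = {3, 6}  B5 = {3, 10}  B6 = {1, 10}  B7 = {1, 4}  B8 = {4, 9}  B9 = {7, 9}
Tree: B1–B2, B2–B3, B3–B4, B4–B5, B5–B6, B6–B7, B7–B8, B8–B9
Each bag holds 2 vertices, so the decomposition has width 1, which upper-bounds the treewidth. G has an edge, so its treewidth is at least 1. The upper and lower bounds meet at 1, so that is the treewidth.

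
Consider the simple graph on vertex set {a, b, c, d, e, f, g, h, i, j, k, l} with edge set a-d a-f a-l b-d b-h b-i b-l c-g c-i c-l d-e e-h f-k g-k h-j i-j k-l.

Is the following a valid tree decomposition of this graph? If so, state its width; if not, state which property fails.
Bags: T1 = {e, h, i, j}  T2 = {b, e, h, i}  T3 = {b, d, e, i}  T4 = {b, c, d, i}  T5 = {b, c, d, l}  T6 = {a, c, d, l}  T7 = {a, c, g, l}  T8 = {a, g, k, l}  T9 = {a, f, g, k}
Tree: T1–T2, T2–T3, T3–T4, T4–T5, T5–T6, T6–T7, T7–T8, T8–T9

Yes; width 3.

Checking the three conditions: (i) the bags cover all of {a, b, c, d, e, f, g, h, i, j, k, l}; (ii) for each edge, some bag contains both endpoints; (iii) the bags containing any fixed vertex form a subtree. All hold, so the decomposition is valid with width 4 − 1 = 3.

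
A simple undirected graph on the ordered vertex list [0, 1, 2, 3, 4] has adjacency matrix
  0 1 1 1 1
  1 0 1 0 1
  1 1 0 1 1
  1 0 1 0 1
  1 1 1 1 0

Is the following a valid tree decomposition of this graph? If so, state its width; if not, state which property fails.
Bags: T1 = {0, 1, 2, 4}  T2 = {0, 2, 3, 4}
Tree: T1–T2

Checking the three conditions: (i) the bags cover all of {0, 1, 2, 3, 4}; (ii) for each edge, some bag contains both endpoints; (iii) the bags containing any fixed vertex form a subtree. All hold, so the decomposition is valid with width 4 − 1 = 3.

Yes; width 3.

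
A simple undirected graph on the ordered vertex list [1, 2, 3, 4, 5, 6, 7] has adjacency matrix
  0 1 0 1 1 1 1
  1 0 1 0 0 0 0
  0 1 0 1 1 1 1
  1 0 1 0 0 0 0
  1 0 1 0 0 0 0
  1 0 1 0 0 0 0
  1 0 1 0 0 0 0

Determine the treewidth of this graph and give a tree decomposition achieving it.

Each bag holds 3 vertices, so the decomposition has width 2, which upper-bounds the treewidth. For the lower bound, G contains the cycle 1–7–3–4–1, so G is not a forest; only forests have treewidth ≤ 1, hence tw(G) ≥ 2. Hence tw(G) = 2 exactly.

Treewidth 2.
One optimal decomposition is:
Bags: B1 = {1, 3, 7}  B2 = {1, 3, 4}  B3 = {1, 3, 6}  B4 = {1, 2, 3}  B5 = {1, 3, 5}
Tree: B1–B2, B2–B3, B3–B4, B4–B5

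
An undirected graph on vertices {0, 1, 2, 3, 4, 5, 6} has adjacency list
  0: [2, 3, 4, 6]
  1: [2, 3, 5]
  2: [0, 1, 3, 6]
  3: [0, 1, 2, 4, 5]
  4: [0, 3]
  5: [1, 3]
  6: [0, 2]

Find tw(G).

2

A width-2 tree decomposition is:
Bags: B1 = {1, 2, 3}  B2 = {0, 2, 3}  B3 = {1, 3, 5}  B4 = {0, 3, 4}  B5 = {0, 2, 6}
Tree: B1–B2, B1–B3, B2–B4, B2–B5
The largest bag has 3 vertices, giving width 2; this decomposition certifies tw(G) ≤ 2. On the other hand G contains the 3-clique {0, 2, 3}. A clique must lie in a single bag of any decomposition, so no decomposition can have width below 2. The upper and lower bounds meet at 2, so that is the treewidth.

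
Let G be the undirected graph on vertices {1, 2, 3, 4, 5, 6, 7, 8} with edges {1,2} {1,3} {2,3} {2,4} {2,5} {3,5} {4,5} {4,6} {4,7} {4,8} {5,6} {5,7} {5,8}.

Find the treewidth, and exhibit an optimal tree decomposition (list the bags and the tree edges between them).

Each bag holds 3 vertices, so the decomposition has width 2, which upper-bounds the treewidth. For the lower bound, the 3 vertices {1, 2, 3} are pairwise adjacent, and any tree decomposition puts a clique entirely inside one bag — forcing width ≥ 2. The upper and lower bounds meet at 2, so that is the treewidth.

Treewidth 2.
One such decomposition:
Bags: B1 = {4, 5, 8}  B2 = {4, 5, 7}  B3 = {4, 5, 6}  B4 = {2, 4, 5}  B5 = {2, 3, 5}  B6 = {1, 2, 3}
Tree: B1–B2, B1–B3, B2–B4, B4–B5, B5–B6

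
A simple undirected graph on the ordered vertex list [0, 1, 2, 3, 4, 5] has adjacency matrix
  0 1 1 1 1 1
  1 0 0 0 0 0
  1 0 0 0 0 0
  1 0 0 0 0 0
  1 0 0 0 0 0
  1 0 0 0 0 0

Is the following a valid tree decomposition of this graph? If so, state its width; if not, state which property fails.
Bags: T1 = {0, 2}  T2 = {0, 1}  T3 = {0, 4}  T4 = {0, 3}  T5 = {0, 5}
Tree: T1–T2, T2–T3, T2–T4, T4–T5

Yes; width 1.

Vertex coverage: the bags together contain {0, 1, 2, 3, 4, 5}, the full vertex set. Edge coverage: each edge of G has both endpoints in at least one bag. Running intersection: for every vertex, the bags containing it form a connected subtree. All three properties hold, so this is a valid tree decomposition of width max|bag| − 1 = 1, and hence tw(G) ≤ 1.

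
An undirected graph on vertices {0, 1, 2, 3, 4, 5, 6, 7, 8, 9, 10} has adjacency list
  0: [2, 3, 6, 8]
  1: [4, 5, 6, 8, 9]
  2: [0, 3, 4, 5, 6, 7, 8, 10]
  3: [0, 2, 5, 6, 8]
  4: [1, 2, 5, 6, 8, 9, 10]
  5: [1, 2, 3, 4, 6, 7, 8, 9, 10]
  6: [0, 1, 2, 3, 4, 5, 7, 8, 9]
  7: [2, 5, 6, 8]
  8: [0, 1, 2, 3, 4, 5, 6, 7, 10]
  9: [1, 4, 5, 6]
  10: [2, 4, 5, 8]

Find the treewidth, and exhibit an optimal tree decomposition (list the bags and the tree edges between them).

Treewidth 4.
One such decomposition:
Bags: B1 = {1, 4, 5, 6, 8}  B2 = {2, 4, 5, 6, 8}  B3 = {2, 4, 5, 8, 10}  B4 = {2, 3, 5, 6, 8}  B5 = {1, 4, 5, 6, 9}  B6 = {0, 2, 3, 6, 8}  B7 = {2, 5, 6, 7, 8}
Tree: B1–B2, B2–B3, B2–B4, B1–B5, B4–B6, B4–B7

Every bag has size at most 5, so the width is 5 − 1 = 4 and tw(G) ≤ 4. For the lower bound, the 5 vertices {0, 2, 3, 6, 8} are pairwise adjacent, and any tree decomposition puts a clique entirely inside one bag — forcing width ≥ 4. The upper and lower bounds meet at 4, so that is the treewidth.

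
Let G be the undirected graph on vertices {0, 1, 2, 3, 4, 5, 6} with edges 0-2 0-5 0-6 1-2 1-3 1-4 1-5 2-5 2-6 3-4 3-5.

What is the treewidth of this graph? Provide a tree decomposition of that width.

Each bag holds 3 vertices, so the decomposition has width 2, which upper-bounds the treewidth. On the other hand G contains the 3-clique {0, 2, 5}. A clique must lie in a single bag of any decomposition, so no decomposition can have width below 2. Therefore the treewidth is 2.

Treewidth 2.
Bags: B1 = {1, 3, 5}  B2 = {1, 2, 5}  B3 = {1, 3, 4}  B4 = {0, 2, 5}  B5 = {0, 2, 6}
Tree: B1–B2, B1–B3, B2–B4, B4–B5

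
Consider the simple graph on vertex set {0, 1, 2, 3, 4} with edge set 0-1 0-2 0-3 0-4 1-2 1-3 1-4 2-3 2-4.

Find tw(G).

3

A width-3 tree decomposition is:
Bags: B1 = {0, 1, 2, 4}  B2 = {0, 1, 2, 3}
Tree: B1–B2
Every bag has size at most 4, so the width is 4 − 1 = 3 and tw(G) ≤ 3. Conversely, {0, 1, 2, 3} is a clique of size 4, and the vertices of any clique must share a bag in every tree decomposition; so some bag has ≥ 4 vertices and tw(G) ≥ 3. Hence tw(G) = 3 exactly.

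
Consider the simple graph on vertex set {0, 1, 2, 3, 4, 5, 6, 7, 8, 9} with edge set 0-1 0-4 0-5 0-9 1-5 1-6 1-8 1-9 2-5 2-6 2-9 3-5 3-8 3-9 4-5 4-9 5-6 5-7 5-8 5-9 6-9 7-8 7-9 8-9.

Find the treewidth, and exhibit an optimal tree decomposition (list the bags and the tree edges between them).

Treewidth 3.
Bags: B1 = {0, 1, 5, 9}  B2 = {1, 5, 8, 9}  B3 = {1, 5, 6, 9}  B4 = {5, 7, 8, 9}  B5 = {3, 5, 8, 9}  B6 = {0, 4, 5, 9}  B7 = {2, 5, 6, 9}
Tree: B1–B2, B1–B3, B2–B4, B4–B5, B1–B6, B3–B7

The largest bag has 4 vertices, giving width 3; this decomposition certifies tw(G) ≤ 3. Conversely, {0, 1, 5, 9} is a clique of size 4, and the vertices of any clique must share a bag in every tree decomposition; so some bag has ≥ 4 vertices and tw(G) ≥ 3. Combining the bounds, tw(G) = 3.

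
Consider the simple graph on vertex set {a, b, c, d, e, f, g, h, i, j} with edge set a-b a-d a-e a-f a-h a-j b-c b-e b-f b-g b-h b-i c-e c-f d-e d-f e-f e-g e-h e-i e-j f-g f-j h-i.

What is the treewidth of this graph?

A width-3 tree decomposition is:
Bags: B1 = {a, b, e, f}  B2 = {a, d, e, f}  B3 = {a, e, f, j}  B4 = {b, c, e, f}  B5 = {b, e, f, g}  B6 = {a, b, e, h}  B7 = {b, e, h, i}
Tree: B1–B2, B1–B3, B1–B4, B4–B5, B1–B6, B6–B7
The largest bag has 4 vertices, giving width 3; this decomposition certifies tw(G) ≤ 3. For the lower bound, the 4 vertices {a, b, e, h} are pairwise adjacent, and any tree decomposition puts a clique entirely inside one bag — forcing width ≥ 3. Therefore the treewidth is 3.

3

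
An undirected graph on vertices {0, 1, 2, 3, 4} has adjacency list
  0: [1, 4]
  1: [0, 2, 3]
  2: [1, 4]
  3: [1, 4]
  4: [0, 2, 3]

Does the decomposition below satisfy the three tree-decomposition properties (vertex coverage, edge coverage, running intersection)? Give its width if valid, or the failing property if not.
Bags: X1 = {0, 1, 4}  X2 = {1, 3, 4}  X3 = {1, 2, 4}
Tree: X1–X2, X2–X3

Checking the three conditions: (i) the bags cover all of {0, 1, 2, 3, 4}; (ii) for each edge, some bag contains both endpoints; (iii) the bags containing any fixed vertex form a subtree. All hold, so the decomposition is valid with width 3 − 1 = 2.

Yes; width 2.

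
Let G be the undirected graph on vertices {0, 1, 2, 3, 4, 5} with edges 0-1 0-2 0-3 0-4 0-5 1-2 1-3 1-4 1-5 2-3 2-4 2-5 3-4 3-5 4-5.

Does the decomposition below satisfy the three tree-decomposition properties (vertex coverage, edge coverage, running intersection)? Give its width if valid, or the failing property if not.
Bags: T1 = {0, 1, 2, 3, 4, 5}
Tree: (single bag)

Every vertex of G appears in some bag (union = {0, 1, 2, 3, 4, 5}); every edge is covered by a bag; and for each vertex v the set of bags containing v is connected in the bag tree. The decomposition is therefore valid. The largest bag has 6 vertices, so the width is 5.

Yes; width 5.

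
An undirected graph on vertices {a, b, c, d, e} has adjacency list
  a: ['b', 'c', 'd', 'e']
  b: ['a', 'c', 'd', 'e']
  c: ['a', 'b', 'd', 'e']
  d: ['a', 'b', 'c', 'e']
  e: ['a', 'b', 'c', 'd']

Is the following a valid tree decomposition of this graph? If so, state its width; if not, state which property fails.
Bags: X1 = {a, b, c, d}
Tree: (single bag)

A tree decomposition must satisfy three properties: every vertex lies in some bag; for every edge, both endpoints lie together in some bag; and for every vertex, the bags containing it form a connected subtree. Here vertex e appears in no bag, so the decomposition is invalid.

No — vertex e appears in no bag.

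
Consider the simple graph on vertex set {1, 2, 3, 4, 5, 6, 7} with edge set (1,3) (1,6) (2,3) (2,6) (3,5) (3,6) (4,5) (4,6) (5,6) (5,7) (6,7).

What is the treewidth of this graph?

2

A width-2 tree decomposition is:
Bags: B1 = {2, 3, 6}  B2 = {1, 3, 6}  B3 = {3, 5, 6}  B4 = {4, 5, 6}  B5 = {5, 6, 7}
Tree: B1–B2, B2–B3, B3–B4, B4–B5
The largest bag has 3 vertices, giving width 2; this decomposition certifies tw(G) ≤ 2. Conversely, {1, 3, 6} is a clique of size 3, and the vertices of any clique must share a bag in every tree decomposition; so some bag has ≥ 3 vertices and tw(G) ≥ 2. Combining the bounds, tw(G) = 2.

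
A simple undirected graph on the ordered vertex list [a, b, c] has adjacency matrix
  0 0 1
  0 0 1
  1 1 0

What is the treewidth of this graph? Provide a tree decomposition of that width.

Treewidth 1.
One optimal decomposition is:
Bags: B1 = {b, c}  B2 = {a, c}
Tree: B1–B2

Every bag has size at most 2, so the width is 2 − 1 = 1 and tw(G) ≤ 1. G has an edge, so its treewidth is at least 1. The upper and lower bounds meet at 1, so that is the treewidth.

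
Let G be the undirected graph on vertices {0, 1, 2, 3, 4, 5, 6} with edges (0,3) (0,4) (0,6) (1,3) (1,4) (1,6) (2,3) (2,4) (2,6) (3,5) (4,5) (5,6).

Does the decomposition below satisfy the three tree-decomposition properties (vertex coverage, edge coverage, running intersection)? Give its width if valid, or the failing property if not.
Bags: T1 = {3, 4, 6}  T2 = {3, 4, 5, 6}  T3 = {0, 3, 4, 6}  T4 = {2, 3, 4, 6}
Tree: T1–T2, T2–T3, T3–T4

A tree decomposition must satisfy three properties: every vertex lies in some bag; for every edge, both endpoints lie together in some bag; and for every vertex, the bags containing it form a connected subtree. Here vertex 1 appears in no bag, so the decomposition is invalid.

No — vertex 1 appears in no bag.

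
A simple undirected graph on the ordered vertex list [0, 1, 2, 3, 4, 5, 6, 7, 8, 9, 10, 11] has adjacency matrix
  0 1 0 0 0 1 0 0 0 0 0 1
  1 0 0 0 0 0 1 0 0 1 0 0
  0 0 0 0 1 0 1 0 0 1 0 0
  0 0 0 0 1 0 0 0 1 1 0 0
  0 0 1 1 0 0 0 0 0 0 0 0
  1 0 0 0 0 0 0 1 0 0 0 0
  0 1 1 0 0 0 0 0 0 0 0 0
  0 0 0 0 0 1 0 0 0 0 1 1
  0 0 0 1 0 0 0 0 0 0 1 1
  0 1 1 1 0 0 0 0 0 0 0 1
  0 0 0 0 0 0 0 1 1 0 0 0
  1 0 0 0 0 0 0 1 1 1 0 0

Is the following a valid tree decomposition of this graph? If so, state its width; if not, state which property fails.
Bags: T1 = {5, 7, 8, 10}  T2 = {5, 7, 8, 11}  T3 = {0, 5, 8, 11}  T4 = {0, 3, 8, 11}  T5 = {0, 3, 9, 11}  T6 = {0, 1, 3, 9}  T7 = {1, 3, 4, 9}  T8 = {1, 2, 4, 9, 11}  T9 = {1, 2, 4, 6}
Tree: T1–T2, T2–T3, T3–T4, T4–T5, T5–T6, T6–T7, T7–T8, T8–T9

A tree decomposition must satisfy three properties: every vertex lies in some bag; for every edge, both endpoints lie together in some bag; and for every vertex, the bags containing it form a connected subtree. Here bags containing vertex 11 are not connected in the tree, so the decomposition is invalid.

No — bags containing vertex 11 are not connected in the tree.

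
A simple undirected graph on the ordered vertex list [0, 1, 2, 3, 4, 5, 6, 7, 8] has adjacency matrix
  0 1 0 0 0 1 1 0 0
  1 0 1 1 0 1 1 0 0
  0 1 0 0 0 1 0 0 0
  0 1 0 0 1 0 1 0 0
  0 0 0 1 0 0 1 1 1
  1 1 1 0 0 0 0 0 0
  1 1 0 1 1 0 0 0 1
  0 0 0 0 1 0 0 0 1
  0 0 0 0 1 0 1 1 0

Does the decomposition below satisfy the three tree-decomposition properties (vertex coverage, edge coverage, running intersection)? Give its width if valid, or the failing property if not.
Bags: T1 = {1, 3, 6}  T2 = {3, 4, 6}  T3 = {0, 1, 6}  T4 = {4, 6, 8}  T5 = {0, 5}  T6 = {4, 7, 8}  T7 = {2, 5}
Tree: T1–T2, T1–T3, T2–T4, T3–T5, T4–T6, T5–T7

A tree decomposition must satisfy three properties: every vertex lies in some bag; for every edge, both endpoints lie together in some bag; and for every vertex, the bags containing it form a connected subtree. Here edge (1,5) lies in no bag, so the decomposition is invalid.

No — edge (1,5) lies in no bag.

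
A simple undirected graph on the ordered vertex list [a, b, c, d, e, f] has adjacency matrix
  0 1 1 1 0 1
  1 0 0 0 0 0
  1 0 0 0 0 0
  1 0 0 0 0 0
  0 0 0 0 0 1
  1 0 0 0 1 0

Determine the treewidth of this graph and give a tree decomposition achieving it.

Treewidth 1.
Bags: B1 = {e, f}  B2 = {a, f}  B3 = {a, c}  B4 = {a, d}  B5 = {a, b}
Tree: B1–B2, B2–B3, B2–B4, B3–B5

Each bag holds 2 vertices, so the decomposition has width 1, which upper-bounds the treewidth. G has an edge, so its treewidth is at least 1. Combining the bounds, tw(G) = 1.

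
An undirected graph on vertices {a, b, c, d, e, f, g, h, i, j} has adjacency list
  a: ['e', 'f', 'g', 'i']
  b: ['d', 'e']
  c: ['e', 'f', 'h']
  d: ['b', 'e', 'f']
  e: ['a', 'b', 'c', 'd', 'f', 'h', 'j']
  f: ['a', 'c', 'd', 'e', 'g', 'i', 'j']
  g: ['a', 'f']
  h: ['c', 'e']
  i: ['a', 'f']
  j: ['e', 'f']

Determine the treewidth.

2

A width-2 tree decomposition is:
Bags: B1 = {d, e, f}  B2 = {e, f, j}  B3 = {b, d, e}  B4 = {a, e, f}  B5 = {a, f, i}  B6 = {a, f, g}  B7 = {c, e, f}  B8 = {c, e, h}
Tree: B1–B2, B1–B3, B1–B4, B4–B5, B4–B6, B4–B7, B7–B8
Every bag has size at most 3, so the width is 3 − 1 = 2 and tw(G) ≤ 2. Conversely, {c, e, h} is a clique of size 3, and the vertices of any clique must share a bag in every tree decomposition; so some bag has ≥ 3 vertices and tw(G) ≥ 2. Hence tw(G) = 2 exactly.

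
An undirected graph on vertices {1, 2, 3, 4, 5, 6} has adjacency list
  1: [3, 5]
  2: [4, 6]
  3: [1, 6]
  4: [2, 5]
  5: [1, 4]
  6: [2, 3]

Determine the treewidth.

A width-2 tree decomposition is:
Bags: B1 = {1, 4, 5}  B2 = {1, 2, 4}  B3 = {1, 2, 6}  B4 = {1, 3, 6}
Tree: B1–B2, B2–B3, B3–B4
Each bag holds 3 vertices, so the decomposition has width 2, which upper-bounds the treewidth. For the lower bound, G contains the cycle 1–5–4–2–6–3–1, so G is not a forest; only forests have treewidth ≤ 1, hence tw(G) ≥ 2. Hence tw(G) = 2 exactly.

2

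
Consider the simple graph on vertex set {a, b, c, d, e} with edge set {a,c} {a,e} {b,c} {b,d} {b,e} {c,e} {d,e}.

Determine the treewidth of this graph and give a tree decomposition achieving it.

Treewidth 2.
One optimal decomposition is:
Bags: B1 = {a, c, e}  B2 = {b, c, e}  B3 = {b, d, e}
Tree: B1–B2, B2–B3

The largest bag has 3 vertices, giving width 2; this decomposition certifies tw(G) ≤ 2. Conversely, {b, d, e} is a clique of size 3, and the vertices of any clique must share a bag in every tree decomposition; so some bag has ≥ 3 vertices and tw(G) ≥ 2. Combining the bounds, tw(G) = 2.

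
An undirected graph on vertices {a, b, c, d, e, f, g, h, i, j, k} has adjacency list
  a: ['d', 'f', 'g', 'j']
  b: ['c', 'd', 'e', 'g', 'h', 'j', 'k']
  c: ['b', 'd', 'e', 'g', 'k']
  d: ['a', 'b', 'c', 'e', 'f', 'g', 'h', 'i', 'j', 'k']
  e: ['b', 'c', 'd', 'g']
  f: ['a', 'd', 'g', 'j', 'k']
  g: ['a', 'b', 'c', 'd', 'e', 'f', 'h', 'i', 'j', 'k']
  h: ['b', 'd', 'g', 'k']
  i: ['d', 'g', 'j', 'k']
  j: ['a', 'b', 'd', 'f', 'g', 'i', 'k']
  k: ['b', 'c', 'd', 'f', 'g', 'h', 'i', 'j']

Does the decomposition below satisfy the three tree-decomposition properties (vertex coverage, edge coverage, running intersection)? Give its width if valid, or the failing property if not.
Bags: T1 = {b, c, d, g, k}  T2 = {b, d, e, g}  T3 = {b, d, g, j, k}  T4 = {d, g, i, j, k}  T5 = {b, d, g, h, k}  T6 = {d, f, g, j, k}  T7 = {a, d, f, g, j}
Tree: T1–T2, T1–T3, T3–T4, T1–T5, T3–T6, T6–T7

No — edge (c,e) lies in no bag.

A tree decomposition must satisfy three properties: every vertex lies in some bag; for every edge, both endpoints lie together in some bag; and for every vertex, the bags containing it form a connected subtree. Here edge (c,e) lies in no bag, so the decomposition is invalid.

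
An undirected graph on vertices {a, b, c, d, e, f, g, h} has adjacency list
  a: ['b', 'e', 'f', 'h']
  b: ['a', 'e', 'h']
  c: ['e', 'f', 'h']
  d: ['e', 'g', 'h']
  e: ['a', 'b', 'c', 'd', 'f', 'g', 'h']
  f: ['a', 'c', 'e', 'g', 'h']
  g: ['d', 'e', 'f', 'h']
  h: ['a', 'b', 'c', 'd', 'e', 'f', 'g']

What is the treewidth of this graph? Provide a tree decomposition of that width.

Each bag holds 4 vertices, so the decomposition has width 3, which upper-bounds the treewidth. For the lower bound, the 4 vertices {d, e, g, h} are pairwise adjacent, and any tree decomposition puts a clique entirely inside one bag — forcing width ≥ 3. Hence tw(G) = 3 exactly.

Treewidth 3.
One optimal decomposition is:
Bags: B1 = {a, e, f, h}  B2 = {c, e, f, h}  B3 = {e, f, g, h}  B4 = {d, e, g, h}  B5 = {a, b, e, h}
Tree: B1–B2, B2–B3, B3–B4, B1–B5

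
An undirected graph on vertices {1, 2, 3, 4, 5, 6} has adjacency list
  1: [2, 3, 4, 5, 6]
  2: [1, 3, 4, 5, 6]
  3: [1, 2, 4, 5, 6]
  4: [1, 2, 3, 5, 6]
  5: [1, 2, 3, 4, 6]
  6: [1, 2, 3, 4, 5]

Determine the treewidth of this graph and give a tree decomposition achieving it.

Treewidth 5.
One optimal decomposition is:
Bags: B1 = {1, 2, 3, 4, 5, 6}
Tree: (single bag)

With just one bag of size 6, the width is 6 − 1 = 5, so tw(G) ≤ 5. Conversely, {1, 2, 3, 4, 5, 6} is a clique of size 6, and the vertices of any clique must share a bag in every tree decomposition; so some bag has ≥ 6 vertices and tw(G) ≥ 5. Therefore the treewidth is 5.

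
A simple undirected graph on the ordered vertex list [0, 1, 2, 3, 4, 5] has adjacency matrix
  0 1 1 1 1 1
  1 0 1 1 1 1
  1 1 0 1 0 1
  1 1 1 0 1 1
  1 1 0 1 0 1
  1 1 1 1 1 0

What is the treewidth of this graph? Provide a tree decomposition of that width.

Every bag has size at most 5, so the width is 5 − 1 = 4 and tw(G) ≤ 4. Conversely, {0, 1, 2, 3, 5} is a clique of size 5, and the vertices of any clique must share a bag in every tree decomposition; so some bag has ≥ 5 vertices and tw(G) ≥ 4. Hence tw(G) = 4 exactly.

Treewidth 4.
One such decomposition:
Bags: B1 = {0, 1, 3, 4, 5}  B2 = {0, 1, 2, 3, 5}
Tree: B1–B2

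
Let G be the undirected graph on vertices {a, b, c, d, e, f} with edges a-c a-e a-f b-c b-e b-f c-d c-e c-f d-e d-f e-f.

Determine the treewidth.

3

A width-3 tree decomposition is:
Bags: B1 = {b, c, e, f}  B2 = {a, c, e, f}  B3 = {c, d, e, f}
Tree: B1–B2, B1–B3
Each bag holds 4 vertices, so the decomposition has width 3, which upper-bounds the treewidth. On the other hand G contains the 4-clique {c, d, e, f}. A clique must lie in a single bag of any decomposition, so no decomposition can have width below 3. Hence tw(G) = 3 exactly.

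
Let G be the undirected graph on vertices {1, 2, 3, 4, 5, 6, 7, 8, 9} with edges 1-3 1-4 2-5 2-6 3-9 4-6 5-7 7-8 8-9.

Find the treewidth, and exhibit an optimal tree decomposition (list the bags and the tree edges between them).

Treewidth 2.
One optimal decomposition is:
Bags: B1 = {1, 3, 9}  B2 = {1, 8, 9}  B3 = {1, 7, 8}  B4 = {1, 5, 7}  B5 = {1, 2, 5}  B6 = {1, 2, 6}  B7 = {1, 4, 6}
Tree: B1–B2, B2–B3, B3–B4, B4–B5, B5–B6, B6–B7

Every bag has size at most 3, so the width is 3 − 1 = 2 and tw(G) ≤ 2. The edges 1–3–9–8–7–5–2–6–4–1 form a cycle, so G is not a tree and its treewidth is at least 2. Hence tw(G) = 2 exactly.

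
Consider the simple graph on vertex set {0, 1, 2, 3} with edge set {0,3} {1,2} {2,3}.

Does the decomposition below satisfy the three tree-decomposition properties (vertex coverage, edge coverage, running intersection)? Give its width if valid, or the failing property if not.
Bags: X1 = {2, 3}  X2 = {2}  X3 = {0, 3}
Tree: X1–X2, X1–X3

No — vertex 1 appears in no bag.

A tree decomposition must satisfy three properties: every vertex lies in some bag; for every edge, both endpoints lie together in some bag; and for every vertex, the bags containing it form a connected subtree. Here vertex 1 appears in no bag, so the decomposition is invalid.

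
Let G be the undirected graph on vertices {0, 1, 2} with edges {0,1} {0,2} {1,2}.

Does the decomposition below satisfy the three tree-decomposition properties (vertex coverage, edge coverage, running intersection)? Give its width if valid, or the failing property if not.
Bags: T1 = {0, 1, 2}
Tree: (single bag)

Yes; width 2.

Every vertex of G appears in some bag (union = {0, 1, 2}); every edge is covered by a bag; and for each vertex v the set of bags containing v is connected in the bag tree. The decomposition is therefore valid. The largest bag has 3 vertices, so the width is 2.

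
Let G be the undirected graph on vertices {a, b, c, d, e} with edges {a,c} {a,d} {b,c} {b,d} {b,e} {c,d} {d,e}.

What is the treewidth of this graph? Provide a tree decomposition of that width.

Treewidth 2.
Bags: B1 = {a, c, d}  B2 = {b, c, d}  B3 = {b, d, e}
Tree: B1–B2, B2–B3

Each bag holds 3 vertices, so the decomposition has width 2, which upper-bounds the treewidth. Conversely, {b, d, e} is a clique of size 3, and the vertices of any clique must share a bag in every tree decomposition; so some bag has ≥ 3 vertices and tw(G) ≥ 2. Hence tw(G) = 2 exactly.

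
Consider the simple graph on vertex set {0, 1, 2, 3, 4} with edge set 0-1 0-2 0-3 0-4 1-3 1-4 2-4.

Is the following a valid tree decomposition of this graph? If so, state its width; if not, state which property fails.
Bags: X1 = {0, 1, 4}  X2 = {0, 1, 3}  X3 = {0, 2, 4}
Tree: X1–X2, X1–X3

Yes; width 2.

Vertex coverage: the bags together contain {0, 1, 2, 3, 4}, the full vertex set. Edge coverage: each edge of G has both endpoints in at least one bag. Running intersection: for every vertex, the bags containing it form a connected subtree. All three properties hold, so this is a valid tree decomposition of width max|bag| − 1 = 2, and hence tw(G) ≤ 2.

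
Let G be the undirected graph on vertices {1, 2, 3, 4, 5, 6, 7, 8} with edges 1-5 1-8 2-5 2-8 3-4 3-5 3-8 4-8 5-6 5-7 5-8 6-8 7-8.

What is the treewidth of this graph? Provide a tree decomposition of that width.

Treewidth 2.
One such decomposition:
Bags: B1 = {5, 6, 8}  B2 = {1, 5, 8}  B3 = {5, 7, 8}  B4 = {2, 5, 8}  B5 = {3, 5, 8}  B6 = {3, 4, 8}
Tree: B1–B2, B2–B3, B2–B4, B1–B5, B5–B6

The largest bag has 3 vertices, giving width 2; this decomposition certifies tw(G) ≤ 2. Conversely, {3, 4, 8} is a clique of size 3, and the vertices of any clique must share a bag in every tree decomposition; so some bag has ≥ 3 vertices and tw(G) ≥ 2. Hence tw(G) = 2 exactly.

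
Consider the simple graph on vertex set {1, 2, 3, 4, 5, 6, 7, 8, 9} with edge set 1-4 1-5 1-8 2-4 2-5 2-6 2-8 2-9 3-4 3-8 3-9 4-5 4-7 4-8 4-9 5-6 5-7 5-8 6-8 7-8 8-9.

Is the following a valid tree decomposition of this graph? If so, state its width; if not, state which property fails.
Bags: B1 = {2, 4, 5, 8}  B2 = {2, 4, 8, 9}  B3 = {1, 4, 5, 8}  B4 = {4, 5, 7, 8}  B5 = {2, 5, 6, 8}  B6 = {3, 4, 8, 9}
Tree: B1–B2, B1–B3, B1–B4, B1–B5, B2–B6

Yes; width 3.

Vertex coverage: the bags together contain {1, 2, 3, 4, 5, 6, 7, 8, 9}, the full vertex set. Edge coverage: each edge of G has both endpoints in at least one bag. Running intersection: for every vertex, the bags containing it form a connected subtree. All three properties hold, so this is a valid tree decomposition of width max|bag| − 1 = 3, and hence tw(G) ≤ 3.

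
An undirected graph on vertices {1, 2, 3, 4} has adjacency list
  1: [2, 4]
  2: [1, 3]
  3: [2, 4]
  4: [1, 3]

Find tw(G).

2

A width-2 tree decomposition is:
Bags: B1 = {2, 3, 4}  B2 = {1, 2, 4}
Tree: B1–B2
Each bag holds 3 vertices, so the decomposition has width 2, which upper-bounds the treewidth. Since 4–3–2–1–4 is a cycle in G, G is not acyclic. Forests are exactly the graphs of treewidth ≤ 1, so tw(G) ≥ 2. Therefore the treewidth is 2.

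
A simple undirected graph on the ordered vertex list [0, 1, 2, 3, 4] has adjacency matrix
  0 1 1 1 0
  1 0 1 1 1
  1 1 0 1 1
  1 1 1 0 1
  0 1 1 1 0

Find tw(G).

3

A width-3 tree decomposition is:
Bags: B1 = {0, 1, 2, 3}  B2 = {1, 2, 3, 4}
Tree: B1–B2
The largest bag has 4 vertices, giving width 3; this decomposition certifies tw(G) ≤ 3. On the other hand G contains the 4-clique {0, 1, 2, 3}. A clique must lie in a single bag of any decomposition, so no decomposition can have width below 3. The upper and lower bounds meet at 3, so that is the treewidth.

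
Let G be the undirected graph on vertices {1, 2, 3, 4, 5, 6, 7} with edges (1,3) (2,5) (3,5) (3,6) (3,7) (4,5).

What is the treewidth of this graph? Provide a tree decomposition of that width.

The largest bag has 2 vertices, giving width 1; this decomposition certifies tw(G) ≤ 1. Since G has at least one edge (e.g. 5–3), it is not an edgeless graph, so tw(G) ≥ 1. Combining the bounds, tw(G) = 1.

Treewidth 1.
One such decomposition:
Bags: B1 = {3, 5}  B2 = {1, 3}  B3 = {4, 5}  B4 = {3, 6}  B5 = {3, 7}  B6 = {2, 5}
Tree: B1–B2, B1–B3, B2–B4, B1–B5, B3–B6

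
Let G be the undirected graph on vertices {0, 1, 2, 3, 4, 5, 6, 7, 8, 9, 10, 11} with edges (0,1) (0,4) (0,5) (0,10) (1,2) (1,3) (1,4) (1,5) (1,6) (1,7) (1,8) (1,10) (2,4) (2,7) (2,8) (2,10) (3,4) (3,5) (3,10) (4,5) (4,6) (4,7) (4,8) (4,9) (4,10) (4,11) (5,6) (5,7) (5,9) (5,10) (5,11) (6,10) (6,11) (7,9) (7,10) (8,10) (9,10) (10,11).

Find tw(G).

A width-4 tree decomposition is:
Bags: B1 = {1, 4, 5, 7, 10}  B2 = {1, 3, 4, 5, 10}  B3 = {4, 5, 7, 9, 10}  B4 = {1, 4, 5, 6, 10}  B5 = {1, 2, 4, 7, 10}  B6 = {1, 2, 4, 8, 10}  B7 = {4, 5, 6, 10, 11}  B8 = {0, 1, 4, 5, 10}
Tree: B1–B2, B1–B3, B1–B4, B1–B5, B5–B6, B4–B7, B1–B8
Every bag has size at most 5, so the width is 5 − 1 = 4 and tw(G) ≤ 4. Conversely, {1, 2, 4, 8, 10} is a clique of size 5, and the vertices of any clique must share a bag in every tree decomposition; so some bag has ≥ 5 vertices and tw(G) ≥ 4. Combining the bounds, tw(G) = 4.

4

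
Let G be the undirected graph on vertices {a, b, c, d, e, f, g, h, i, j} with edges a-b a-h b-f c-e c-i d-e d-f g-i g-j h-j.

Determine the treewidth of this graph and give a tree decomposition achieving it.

Treewidth 2.
One such decomposition:
Bags: B1 = {c, g, i}  B2 = {c, e, g}  B3 = {d, e, g}  B4 = {d, f, g}  B5 = {b, f, g}  B6 = {a, b, g}  B7 = {a, g, h}  B8 = {g, h, j}
Tree: B1–B2, B2–B3, B3–B4, B4–B5, B5–B6, B6–B7, B7–B8

The largest bag has 3 vertices, giving width 2; this decomposition certifies tw(G) ≤ 2. Since g–i–c–e–d–f–b–a–h–j–g is a cycle in G, G is not acyclic. Forests are exactly the graphs of treewidth ≤ 1, so tw(G) ≥ 2. Combining the bounds, tw(G) = 2.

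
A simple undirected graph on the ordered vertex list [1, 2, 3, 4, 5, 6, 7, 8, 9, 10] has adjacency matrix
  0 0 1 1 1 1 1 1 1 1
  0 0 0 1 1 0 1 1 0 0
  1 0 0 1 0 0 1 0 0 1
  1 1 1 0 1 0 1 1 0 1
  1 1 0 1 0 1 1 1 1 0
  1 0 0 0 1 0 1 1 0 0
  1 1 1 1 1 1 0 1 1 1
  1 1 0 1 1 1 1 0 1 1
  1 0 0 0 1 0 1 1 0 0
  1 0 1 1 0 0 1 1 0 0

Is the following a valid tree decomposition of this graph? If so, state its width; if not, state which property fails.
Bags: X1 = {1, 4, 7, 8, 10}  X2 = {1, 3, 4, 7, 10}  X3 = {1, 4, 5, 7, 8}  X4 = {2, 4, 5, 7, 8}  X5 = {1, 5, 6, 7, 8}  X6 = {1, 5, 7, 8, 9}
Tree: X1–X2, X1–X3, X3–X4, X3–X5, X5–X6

Yes; width 4.

Checking the three conditions: (i) the bags cover all of {1, 2, 3, 4, 5, 6, 7, 8, 9, 10}; (ii) for each edge, some bag contains both endpoints; (iii) the bags containing any fixed vertex form a subtree. All hold, so the decomposition is valid with width 5 − 1 = 4.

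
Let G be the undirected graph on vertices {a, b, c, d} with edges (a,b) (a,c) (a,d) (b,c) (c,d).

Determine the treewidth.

A width-2 tree decomposition is:
Bags: B1 = {a, b, c}  B2 = {a, c, d}
Tree: B1–B2
Each bag holds 3 vertices, so the decomposition has width 2, which upper-bounds the treewidth. On the other hand G contains the 3-clique {a, c, d}. A clique must lie in a single bag of any decomposition, so no decomposition can have width below 2. The upper and lower bounds meet at 2, so that is the treewidth.

2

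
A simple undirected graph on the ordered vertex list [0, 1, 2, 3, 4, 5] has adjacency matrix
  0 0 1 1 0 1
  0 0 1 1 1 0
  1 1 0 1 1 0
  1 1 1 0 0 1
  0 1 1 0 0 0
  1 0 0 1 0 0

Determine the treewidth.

2

A width-2 tree decomposition is:
Bags: B1 = {0, 2, 3}  B2 = {0, 3, 5}  B3 = {1, 2, 3}  B4 = {1, 2, 4}
Tree: B1–B2, B1–B3, B3–B4
The largest bag has 3 vertices, giving width 2; this decomposition certifies tw(G) ≤ 2. On the other hand G contains the 3-clique {0, 2, 3}. A clique must lie in a single bag of any decomposition, so no decomposition can have width below 2. The upper and lower bounds meet at 2, so that is the treewidth.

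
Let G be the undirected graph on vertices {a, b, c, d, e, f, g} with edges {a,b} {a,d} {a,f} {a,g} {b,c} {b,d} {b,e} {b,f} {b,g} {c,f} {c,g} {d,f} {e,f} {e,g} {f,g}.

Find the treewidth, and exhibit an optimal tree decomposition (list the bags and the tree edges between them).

Treewidth 3.
One optimal decomposition is:
Bags: B1 = {a, b, f, g}  B2 = {b, e, f, g}  B3 = {b, c, f, g}  B4 = {a, b, d, f}
Tree: B1–B2, B2–B3, B1–B4

Every bag has size at most 4, so the width is 4 − 1 = 3 and tw(G) ≤ 3. For the lower bound, the 4 vertices {a, b, d, f} are pairwise adjacent, and any tree decomposition puts a clique entirely inside one bag — forcing width ≥ 3. Combining the bounds, tw(G) = 3.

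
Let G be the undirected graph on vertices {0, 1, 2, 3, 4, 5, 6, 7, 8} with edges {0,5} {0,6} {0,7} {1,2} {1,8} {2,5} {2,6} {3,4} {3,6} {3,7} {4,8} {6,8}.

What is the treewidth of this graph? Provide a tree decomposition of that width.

Each bag holds 4 vertices, so the decomposition has width 3, which upper-bounds the treewidth. For the lower bound: the 4 vertex sets {1,4,8}, {2}, {6}, {0,3,5,7} are disjoint, each induces a connected subgraph, and every pair is joined by at least one edge of G. Contracting each set to a single vertex therefore yields K_{4} as a minor, and since treewidth is minor-monotone, tw(G) ≥ tw(K_{4}) = 3. Hence tw(G) = 3 exactly.

Treewidth 3.
One optimal decomposition is:
Bags: B1 = {1, 2, 4, 8}  B2 = {2, 4, 6, 8}  B3 = {2, 3, 4, 6}  B4 = {2, 3, 5, 6}  B5 = {0, 3, 5, 6}  B6 = {0, 3, 5, 7}
Tree: B1–B2, B2–B3, B3–B4, B4–B5, B5–B6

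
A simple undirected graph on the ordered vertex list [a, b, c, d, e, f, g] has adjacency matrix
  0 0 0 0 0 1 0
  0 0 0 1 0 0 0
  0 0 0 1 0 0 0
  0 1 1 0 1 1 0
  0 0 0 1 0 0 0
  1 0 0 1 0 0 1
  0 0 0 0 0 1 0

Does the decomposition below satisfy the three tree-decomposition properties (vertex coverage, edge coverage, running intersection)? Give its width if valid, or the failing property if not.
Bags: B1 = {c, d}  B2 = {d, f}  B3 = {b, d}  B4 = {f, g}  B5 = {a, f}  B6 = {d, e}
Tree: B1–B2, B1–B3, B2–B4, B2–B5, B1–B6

Every vertex of G appears in some bag (union = {a, b, c, d, e, f, g}); every edge is covered by a bag; and for each vertex v the set of bags containing v is connected in the bag tree. The decomposition is therefore valid. The largest bag has 2 vertices, so the width is 1.

Yes; width 1.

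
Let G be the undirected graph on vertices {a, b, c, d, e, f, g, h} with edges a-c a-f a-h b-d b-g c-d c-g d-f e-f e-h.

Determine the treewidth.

A width-2 tree decomposition is:
Bags: B1 = {a, e, h}  B2 = {a, e, f}  B3 = {a, c, f}  B4 = {c, d, f}  B5 = {c, d, g}  B6 = {b, d, g}
Tree: B1–B2, B2–B3, B3–B4, B4–B5, B5–B6
The largest bag has 3 vertices, giving width 2; this decomposition certifies tw(G) ≤ 2. The edges h–e–f–a–h form a cycle, so G is not a tree and its treewidth is at least 2. Therefore the treewidth is 2.

2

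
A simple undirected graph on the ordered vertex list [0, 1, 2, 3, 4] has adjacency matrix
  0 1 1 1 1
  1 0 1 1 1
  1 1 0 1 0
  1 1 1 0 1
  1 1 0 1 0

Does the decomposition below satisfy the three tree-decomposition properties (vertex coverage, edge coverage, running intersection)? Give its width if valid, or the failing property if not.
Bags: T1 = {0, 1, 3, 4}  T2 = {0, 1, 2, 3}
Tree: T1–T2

Every vertex of G appears in some bag (union = {0, 1, 2, 3, 4}); every edge is covered by a bag; and for each vertex v the set of bags containing v is connected in the bag tree. The decomposition is therefore valid. The largest bag has 4 vertices, so the width is 3.

Yes; width 3.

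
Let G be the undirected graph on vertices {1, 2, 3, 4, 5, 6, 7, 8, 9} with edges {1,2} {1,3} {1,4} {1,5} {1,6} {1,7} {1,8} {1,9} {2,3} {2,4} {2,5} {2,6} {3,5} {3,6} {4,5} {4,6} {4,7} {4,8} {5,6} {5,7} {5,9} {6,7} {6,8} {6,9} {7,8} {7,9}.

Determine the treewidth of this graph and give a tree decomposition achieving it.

Treewidth 4.
One such decomposition:
Bags: B1 = {1, 4, 5, 6, 7}  B2 = {1, 5, 6, 7, 9}  B3 = {1, 2, 4, 5, 6}  B4 = {1, 2, 3, 5, 6}  B5 = {1, 4, 6, 7, 8}
Tree: B1–B2, B1–B3, B3–B4, B1–B5

Every bag has size at most 5, so the width is 5 − 1 = 4 and tw(G) ≤ 4. On the other hand G contains the 5-clique {1, 4, 6, 7, 8}. A clique must lie in a single bag of any decomposition, so no decomposition can have width below 4. The upper and lower bounds meet at 4, so that is the treewidth.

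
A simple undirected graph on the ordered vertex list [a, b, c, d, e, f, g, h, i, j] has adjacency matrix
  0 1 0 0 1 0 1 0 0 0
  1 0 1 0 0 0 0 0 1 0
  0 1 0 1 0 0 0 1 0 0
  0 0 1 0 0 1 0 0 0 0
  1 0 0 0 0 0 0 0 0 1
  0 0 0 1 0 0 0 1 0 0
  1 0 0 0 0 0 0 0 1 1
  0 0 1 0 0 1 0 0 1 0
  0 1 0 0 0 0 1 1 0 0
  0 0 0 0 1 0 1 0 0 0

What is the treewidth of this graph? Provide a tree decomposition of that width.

Treewidth 2.
Bags: B1 = {c, d, f}  B2 = {c, f, h}  B3 = {b, c, h}  B4 = {b, h, i}  B5 = {a, b, i}  B6 = {a, g, i}  B7 = {a, e, g}  B8 = {e, g, j}
Tree: B1–B2, B2–B3, B3–B4, B4–B5, B5–B6, B6–B7, B7–B8

Every bag has size at most 3, so the width is 3 − 1 = 2 and tw(G) ≤ 2. The edges d–f–h–c–d form a cycle, so G is not a tree and its treewidth is at least 2. Combining the bounds, tw(G) = 2.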